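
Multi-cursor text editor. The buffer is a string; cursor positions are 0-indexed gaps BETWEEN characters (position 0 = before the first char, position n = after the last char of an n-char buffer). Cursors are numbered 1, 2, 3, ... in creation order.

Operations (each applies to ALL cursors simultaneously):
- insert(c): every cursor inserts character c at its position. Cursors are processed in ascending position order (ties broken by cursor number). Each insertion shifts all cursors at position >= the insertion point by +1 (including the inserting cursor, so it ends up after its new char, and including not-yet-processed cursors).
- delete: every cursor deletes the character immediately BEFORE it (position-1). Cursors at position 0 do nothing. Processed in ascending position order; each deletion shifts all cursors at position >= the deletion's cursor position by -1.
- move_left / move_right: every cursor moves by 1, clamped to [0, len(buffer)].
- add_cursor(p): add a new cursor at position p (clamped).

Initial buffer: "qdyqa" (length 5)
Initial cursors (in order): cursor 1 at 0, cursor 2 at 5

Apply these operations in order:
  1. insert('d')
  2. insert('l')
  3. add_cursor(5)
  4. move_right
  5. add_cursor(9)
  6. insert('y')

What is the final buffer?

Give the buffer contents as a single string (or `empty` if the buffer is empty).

Answer: dlqydyqyadlyy

Derivation:
After op 1 (insert('d')): buffer="dqdyqad" (len 7), cursors c1@1 c2@7, authorship 1.....2
After op 2 (insert('l')): buffer="dlqdyqadl" (len 9), cursors c1@2 c2@9, authorship 11.....22
After op 3 (add_cursor(5)): buffer="dlqdyqadl" (len 9), cursors c1@2 c3@5 c2@9, authorship 11.....22
After op 4 (move_right): buffer="dlqdyqadl" (len 9), cursors c1@3 c3@6 c2@9, authorship 11.....22
After op 5 (add_cursor(9)): buffer="dlqdyqadl" (len 9), cursors c1@3 c3@6 c2@9 c4@9, authorship 11.....22
After op 6 (insert('y')): buffer="dlqydyqyadlyy" (len 13), cursors c1@4 c3@8 c2@13 c4@13, authorship 11.1...3.2224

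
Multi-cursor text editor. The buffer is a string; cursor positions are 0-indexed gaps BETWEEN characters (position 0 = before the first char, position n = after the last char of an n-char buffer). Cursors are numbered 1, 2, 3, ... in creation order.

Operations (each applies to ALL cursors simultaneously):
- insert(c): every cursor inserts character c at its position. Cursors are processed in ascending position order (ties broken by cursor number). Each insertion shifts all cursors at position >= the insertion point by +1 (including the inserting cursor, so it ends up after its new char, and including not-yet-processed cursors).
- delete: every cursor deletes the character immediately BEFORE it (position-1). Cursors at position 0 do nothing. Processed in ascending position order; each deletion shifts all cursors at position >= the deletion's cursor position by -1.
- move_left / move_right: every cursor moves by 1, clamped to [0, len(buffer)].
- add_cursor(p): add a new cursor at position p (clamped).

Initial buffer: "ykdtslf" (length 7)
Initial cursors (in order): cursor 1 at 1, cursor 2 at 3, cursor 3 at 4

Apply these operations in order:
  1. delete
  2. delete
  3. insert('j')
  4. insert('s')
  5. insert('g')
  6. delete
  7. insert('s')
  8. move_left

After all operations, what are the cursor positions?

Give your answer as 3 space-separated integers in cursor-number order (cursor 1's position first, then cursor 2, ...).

Answer: 8 8 8

Derivation:
After op 1 (delete): buffer="kslf" (len 4), cursors c1@0 c2@1 c3@1, authorship ....
After op 2 (delete): buffer="slf" (len 3), cursors c1@0 c2@0 c3@0, authorship ...
After op 3 (insert('j')): buffer="jjjslf" (len 6), cursors c1@3 c2@3 c3@3, authorship 123...
After op 4 (insert('s')): buffer="jjjsssslf" (len 9), cursors c1@6 c2@6 c3@6, authorship 123123...
After op 5 (insert('g')): buffer="jjjsssgggslf" (len 12), cursors c1@9 c2@9 c3@9, authorship 123123123...
After op 6 (delete): buffer="jjjsssslf" (len 9), cursors c1@6 c2@6 c3@6, authorship 123123...
After op 7 (insert('s')): buffer="jjjssssssslf" (len 12), cursors c1@9 c2@9 c3@9, authorship 123123123...
After op 8 (move_left): buffer="jjjssssssslf" (len 12), cursors c1@8 c2@8 c3@8, authorship 123123123...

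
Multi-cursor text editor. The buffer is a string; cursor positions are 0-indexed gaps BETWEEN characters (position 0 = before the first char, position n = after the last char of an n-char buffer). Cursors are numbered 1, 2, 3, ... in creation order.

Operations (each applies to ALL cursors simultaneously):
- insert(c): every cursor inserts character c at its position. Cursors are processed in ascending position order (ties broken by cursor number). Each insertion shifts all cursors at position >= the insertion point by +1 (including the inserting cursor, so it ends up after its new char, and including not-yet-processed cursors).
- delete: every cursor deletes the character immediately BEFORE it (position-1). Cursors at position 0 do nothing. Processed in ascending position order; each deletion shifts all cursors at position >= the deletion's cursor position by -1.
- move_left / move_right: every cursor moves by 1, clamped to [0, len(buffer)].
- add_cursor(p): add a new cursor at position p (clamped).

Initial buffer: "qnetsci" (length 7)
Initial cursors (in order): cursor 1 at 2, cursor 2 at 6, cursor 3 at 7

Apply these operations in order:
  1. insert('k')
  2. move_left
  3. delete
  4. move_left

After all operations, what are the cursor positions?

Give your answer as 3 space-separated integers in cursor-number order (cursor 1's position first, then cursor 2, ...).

After op 1 (insert('k')): buffer="qnketsckik" (len 10), cursors c1@3 c2@8 c3@10, authorship ..1....2.3
After op 2 (move_left): buffer="qnketsckik" (len 10), cursors c1@2 c2@7 c3@9, authorship ..1....2.3
After op 3 (delete): buffer="qketskk" (len 7), cursors c1@1 c2@5 c3@6, authorship .1...23
After op 4 (move_left): buffer="qketskk" (len 7), cursors c1@0 c2@4 c3@5, authorship .1...23

Answer: 0 4 5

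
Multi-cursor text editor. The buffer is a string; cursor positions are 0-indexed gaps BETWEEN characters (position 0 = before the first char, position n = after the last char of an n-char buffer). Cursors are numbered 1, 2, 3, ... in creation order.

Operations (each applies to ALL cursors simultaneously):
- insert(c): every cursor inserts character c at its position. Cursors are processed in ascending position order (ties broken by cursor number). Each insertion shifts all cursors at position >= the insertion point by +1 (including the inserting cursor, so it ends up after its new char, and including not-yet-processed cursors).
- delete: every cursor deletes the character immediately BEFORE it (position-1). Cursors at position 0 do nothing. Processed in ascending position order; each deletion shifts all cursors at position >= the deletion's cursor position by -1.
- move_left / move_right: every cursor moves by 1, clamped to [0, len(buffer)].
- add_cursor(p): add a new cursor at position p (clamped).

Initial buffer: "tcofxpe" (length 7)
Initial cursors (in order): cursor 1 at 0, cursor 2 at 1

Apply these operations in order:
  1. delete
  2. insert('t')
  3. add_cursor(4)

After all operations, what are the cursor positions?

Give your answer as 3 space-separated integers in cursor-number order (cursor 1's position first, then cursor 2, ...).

After op 1 (delete): buffer="cofxpe" (len 6), cursors c1@0 c2@0, authorship ......
After op 2 (insert('t')): buffer="ttcofxpe" (len 8), cursors c1@2 c2@2, authorship 12......
After op 3 (add_cursor(4)): buffer="ttcofxpe" (len 8), cursors c1@2 c2@2 c3@4, authorship 12......

Answer: 2 2 4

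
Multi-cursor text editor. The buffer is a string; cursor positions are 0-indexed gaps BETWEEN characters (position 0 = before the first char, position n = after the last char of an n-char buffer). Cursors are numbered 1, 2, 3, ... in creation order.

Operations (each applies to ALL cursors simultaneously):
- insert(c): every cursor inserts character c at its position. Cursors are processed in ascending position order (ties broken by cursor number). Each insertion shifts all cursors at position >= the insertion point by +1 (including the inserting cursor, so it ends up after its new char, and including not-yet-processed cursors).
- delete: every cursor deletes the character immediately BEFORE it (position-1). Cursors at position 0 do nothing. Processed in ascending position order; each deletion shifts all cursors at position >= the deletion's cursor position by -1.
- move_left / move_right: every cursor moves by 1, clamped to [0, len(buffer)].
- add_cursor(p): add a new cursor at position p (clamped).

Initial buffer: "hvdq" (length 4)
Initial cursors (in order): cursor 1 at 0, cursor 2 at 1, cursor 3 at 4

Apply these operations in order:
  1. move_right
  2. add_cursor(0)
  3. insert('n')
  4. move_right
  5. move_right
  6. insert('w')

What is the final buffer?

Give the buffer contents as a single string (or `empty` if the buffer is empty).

After op 1 (move_right): buffer="hvdq" (len 4), cursors c1@1 c2@2 c3@4, authorship ....
After op 2 (add_cursor(0)): buffer="hvdq" (len 4), cursors c4@0 c1@1 c2@2 c3@4, authorship ....
After op 3 (insert('n')): buffer="nhnvndqn" (len 8), cursors c4@1 c1@3 c2@5 c3@8, authorship 4.1.2..3
After op 4 (move_right): buffer="nhnvndqn" (len 8), cursors c4@2 c1@4 c2@6 c3@8, authorship 4.1.2..3
After op 5 (move_right): buffer="nhnvndqn" (len 8), cursors c4@3 c1@5 c2@7 c3@8, authorship 4.1.2..3
After op 6 (insert('w')): buffer="nhnwvnwdqwnw" (len 12), cursors c4@4 c1@7 c2@10 c3@12, authorship 4.14.21..233

Answer: nhnwvnwdqwnw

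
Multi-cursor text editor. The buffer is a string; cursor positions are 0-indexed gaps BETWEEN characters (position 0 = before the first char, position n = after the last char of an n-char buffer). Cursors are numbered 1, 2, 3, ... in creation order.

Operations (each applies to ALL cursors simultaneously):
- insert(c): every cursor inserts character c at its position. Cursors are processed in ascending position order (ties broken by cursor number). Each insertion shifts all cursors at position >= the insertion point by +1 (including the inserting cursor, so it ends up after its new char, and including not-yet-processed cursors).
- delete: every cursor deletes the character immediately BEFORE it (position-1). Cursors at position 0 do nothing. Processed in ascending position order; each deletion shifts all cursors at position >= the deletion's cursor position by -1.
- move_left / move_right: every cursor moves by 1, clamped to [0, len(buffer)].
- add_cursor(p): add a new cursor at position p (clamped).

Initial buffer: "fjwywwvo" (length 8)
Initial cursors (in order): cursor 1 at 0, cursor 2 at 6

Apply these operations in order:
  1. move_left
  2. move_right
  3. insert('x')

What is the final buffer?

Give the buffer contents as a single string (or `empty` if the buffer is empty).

Answer: fxjwywwxvo

Derivation:
After op 1 (move_left): buffer="fjwywwvo" (len 8), cursors c1@0 c2@5, authorship ........
After op 2 (move_right): buffer="fjwywwvo" (len 8), cursors c1@1 c2@6, authorship ........
After op 3 (insert('x')): buffer="fxjwywwxvo" (len 10), cursors c1@2 c2@8, authorship .1.....2..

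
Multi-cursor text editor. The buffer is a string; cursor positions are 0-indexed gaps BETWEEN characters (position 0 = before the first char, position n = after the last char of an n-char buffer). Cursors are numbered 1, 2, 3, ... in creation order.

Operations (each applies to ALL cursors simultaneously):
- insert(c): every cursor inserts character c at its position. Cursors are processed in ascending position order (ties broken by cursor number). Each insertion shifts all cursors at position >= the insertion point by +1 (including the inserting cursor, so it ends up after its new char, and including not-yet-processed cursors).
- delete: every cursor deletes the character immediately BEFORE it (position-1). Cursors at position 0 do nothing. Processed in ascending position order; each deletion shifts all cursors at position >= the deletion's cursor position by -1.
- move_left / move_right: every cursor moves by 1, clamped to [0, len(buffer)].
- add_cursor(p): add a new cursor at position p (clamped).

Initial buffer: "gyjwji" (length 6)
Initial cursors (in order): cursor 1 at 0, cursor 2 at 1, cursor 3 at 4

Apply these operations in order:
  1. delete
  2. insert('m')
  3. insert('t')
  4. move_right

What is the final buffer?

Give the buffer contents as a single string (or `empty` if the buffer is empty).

After op 1 (delete): buffer="yjji" (len 4), cursors c1@0 c2@0 c3@2, authorship ....
After op 2 (insert('m')): buffer="mmyjmji" (len 7), cursors c1@2 c2@2 c3@5, authorship 12..3..
After op 3 (insert('t')): buffer="mmttyjmtji" (len 10), cursors c1@4 c2@4 c3@8, authorship 1212..33..
After op 4 (move_right): buffer="mmttyjmtji" (len 10), cursors c1@5 c2@5 c3@9, authorship 1212..33..

Answer: mmttyjmtji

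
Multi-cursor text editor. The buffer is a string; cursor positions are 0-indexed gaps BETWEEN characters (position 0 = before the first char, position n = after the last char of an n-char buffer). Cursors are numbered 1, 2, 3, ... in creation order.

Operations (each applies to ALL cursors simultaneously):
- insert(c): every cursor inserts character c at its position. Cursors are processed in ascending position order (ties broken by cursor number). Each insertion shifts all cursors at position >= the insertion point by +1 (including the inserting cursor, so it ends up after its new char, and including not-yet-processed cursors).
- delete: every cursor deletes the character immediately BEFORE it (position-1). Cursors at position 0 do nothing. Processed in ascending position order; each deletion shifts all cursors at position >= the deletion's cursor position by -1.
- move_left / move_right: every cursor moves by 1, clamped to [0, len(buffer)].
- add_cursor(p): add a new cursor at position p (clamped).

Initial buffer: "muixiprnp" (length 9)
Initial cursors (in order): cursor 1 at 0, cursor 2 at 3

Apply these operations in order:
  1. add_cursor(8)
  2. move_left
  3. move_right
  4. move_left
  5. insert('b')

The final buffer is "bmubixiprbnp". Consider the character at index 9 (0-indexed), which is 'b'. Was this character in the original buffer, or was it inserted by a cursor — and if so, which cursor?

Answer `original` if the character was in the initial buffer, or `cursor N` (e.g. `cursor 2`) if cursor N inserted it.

Answer: cursor 3

Derivation:
After op 1 (add_cursor(8)): buffer="muixiprnp" (len 9), cursors c1@0 c2@3 c3@8, authorship .........
After op 2 (move_left): buffer="muixiprnp" (len 9), cursors c1@0 c2@2 c3@7, authorship .........
After op 3 (move_right): buffer="muixiprnp" (len 9), cursors c1@1 c2@3 c3@8, authorship .........
After op 4 (move_left): buffer="muixiprnp" (len 9), cursors c1@0 c2@2 c3@7, authorship .........
After op 5 (insert('b')): buffer="bmubixiprbnp" (len 12), cursors c1@1 c2@4 c3@10, authorship 1..2.....3..
Authorship (.=original, N=cursor N): 1 . . 2 . . . . . 3 . .
Index 9: author = 3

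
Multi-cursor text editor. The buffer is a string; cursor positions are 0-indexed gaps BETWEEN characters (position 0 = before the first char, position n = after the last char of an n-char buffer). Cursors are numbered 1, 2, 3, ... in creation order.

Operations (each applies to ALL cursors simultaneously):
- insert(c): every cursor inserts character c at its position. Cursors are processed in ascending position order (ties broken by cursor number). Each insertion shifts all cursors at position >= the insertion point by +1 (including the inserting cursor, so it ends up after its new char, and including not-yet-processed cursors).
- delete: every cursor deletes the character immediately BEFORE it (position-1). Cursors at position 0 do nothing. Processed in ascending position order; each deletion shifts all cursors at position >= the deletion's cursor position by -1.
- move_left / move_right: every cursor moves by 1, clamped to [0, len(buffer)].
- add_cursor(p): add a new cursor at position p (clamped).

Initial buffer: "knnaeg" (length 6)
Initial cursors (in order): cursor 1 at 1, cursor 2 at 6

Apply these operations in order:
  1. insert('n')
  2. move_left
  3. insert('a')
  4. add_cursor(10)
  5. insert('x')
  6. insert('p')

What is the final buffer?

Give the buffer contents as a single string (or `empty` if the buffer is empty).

After op 1 (insert('n')): buffer="knnnaegn" (len 8), cursors c1@2 c2@8, authorship .1.....2
After op 2 (move_left): buffer="knnnaegn" (len 8), cursors c1@1 c2@7, authorship .1.....2
After op 3 (insert('a')): buffer="kannnaegan" (len 10), cursors c1@2 c2@9, authorship .11.....22
After op 4 (add_cursor(10)): buffer="kannnaegan" (len 10), cursors c1@2 c2@9 c3@10, authorship .11.....22
After op 5 (insert('x')): buffer="kaxnnnaegaxnx" (len 13), cursors c1@3 c2@11 c3@13, authorship .111.....2223
After op 6 (insert('p')): buffer="kaxpnnnaegaxpnxp" (len 16), cursors c1@4 c2@13 c3@16, authorship .1111.....222233

Answer: kaxpnnnaegaxpnxp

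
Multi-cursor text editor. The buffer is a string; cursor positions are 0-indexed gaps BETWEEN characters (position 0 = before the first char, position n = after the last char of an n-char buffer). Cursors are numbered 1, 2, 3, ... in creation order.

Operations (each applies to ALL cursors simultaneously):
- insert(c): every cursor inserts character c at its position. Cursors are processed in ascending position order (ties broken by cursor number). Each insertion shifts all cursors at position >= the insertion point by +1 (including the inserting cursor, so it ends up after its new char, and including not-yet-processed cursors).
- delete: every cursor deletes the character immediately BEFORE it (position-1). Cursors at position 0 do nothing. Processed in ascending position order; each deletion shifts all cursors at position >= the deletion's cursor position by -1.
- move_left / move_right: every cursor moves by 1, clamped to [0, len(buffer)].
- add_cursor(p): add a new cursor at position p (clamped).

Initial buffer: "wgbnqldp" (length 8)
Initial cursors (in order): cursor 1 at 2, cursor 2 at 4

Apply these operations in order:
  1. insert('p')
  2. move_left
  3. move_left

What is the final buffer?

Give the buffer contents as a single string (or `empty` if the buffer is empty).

After op 1 (insert('p')): buffer="wgpbnpqldp" (len 10), cursors c1@3 c2@6, authorship ..1..2....
After op 2 (move_left): buffer="wgpbnpqldp" (len 10), cursors c1@2 c2@5, authorship ..1..2....
After op 3 (move_left): buffer="wgpbnpqldp" (len 10), cursors c1@1 c2@4, authorship ..1..2....

Answer: wgpbnpqldp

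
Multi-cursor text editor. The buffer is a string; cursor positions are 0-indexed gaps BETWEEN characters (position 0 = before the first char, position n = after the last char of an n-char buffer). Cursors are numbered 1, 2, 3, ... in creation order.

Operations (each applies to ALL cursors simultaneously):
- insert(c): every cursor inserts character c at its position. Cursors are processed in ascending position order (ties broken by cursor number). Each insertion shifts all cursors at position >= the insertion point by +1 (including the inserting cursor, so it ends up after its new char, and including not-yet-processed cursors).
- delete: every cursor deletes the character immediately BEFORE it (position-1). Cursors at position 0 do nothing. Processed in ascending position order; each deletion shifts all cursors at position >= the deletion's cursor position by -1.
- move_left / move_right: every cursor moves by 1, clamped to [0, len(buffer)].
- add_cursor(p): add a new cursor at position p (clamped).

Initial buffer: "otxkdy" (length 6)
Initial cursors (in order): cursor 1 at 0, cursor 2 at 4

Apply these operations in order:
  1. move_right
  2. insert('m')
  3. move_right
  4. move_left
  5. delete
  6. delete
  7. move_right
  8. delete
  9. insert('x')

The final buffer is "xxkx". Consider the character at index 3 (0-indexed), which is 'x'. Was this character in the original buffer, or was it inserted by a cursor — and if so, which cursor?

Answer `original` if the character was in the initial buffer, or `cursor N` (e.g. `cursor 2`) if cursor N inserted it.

After op 1 (move_right): buffer="otxkdy" (len 6), cursors c1@1 c2@5, authorship ......
After op 2 (insert('m')): buffer="omtxkdmy" (len 8), cursors c1@2 c2@7, authorship .1....2.
After op 3 (move_right): buffer="omtxkdmy" (len 8), cursors c1@3 c2@8, authorship .1....2.
After op 4 (move_left): buffer="omtxkdmy" (len 8), cursors c1@2 c2@7, authorship .1....2.
After op 5 (delete): buffer="otxkdy" (len 6), cursors c1@1 c2@5, authorship ......
After op 6 (delete): buffer="txky" (len 4), cursors c1@0 c2@3, authorship ....
After op 7 (move_right): buffer="txky" (len 4), cursors c1@1 c2@4, authorship ....
After op 8 (delete): buffer="xk" (len 2), cursors c1@0 c2@2, authorship ..
After op 9 (insert('x')): buffer="xxkx" (len 4), cursors c1@1 c2@4, authorship 1..2
Authorship (.=original, N=cursor N): 1 . . 2
Index 3: author = 2

Answer: cursor 2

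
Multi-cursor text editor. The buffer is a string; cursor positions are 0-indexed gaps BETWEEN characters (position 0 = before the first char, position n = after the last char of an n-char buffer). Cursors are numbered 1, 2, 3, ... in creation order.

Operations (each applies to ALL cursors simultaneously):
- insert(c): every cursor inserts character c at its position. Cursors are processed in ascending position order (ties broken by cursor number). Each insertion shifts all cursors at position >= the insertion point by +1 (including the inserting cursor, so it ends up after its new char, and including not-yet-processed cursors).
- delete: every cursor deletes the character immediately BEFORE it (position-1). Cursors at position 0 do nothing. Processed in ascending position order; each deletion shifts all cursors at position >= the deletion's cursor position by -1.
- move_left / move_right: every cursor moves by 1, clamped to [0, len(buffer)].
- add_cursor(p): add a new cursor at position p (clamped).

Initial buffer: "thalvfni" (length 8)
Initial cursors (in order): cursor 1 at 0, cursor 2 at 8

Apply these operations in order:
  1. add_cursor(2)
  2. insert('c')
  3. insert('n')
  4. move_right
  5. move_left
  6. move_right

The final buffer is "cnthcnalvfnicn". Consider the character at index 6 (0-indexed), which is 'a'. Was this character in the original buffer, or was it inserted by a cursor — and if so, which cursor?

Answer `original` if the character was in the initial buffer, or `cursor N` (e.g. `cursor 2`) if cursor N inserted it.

After op 1 (add_cursor(2)): buffer="thalvfni" (len 8), cursors c1@0 c3@2 c2@8, authorship ........
After op 2 (insert('c')): buffer="cthcalvfnic" (len 11), cursors c1@1 c3@4 c2@11, authorship 1..3......2
After op 3 (insert('n')): buffer="cnthcnalvfnicn" (len 14), cursors c1@2 c3@6 c2@14, authorship 11..33......22
After op 4 (move_right): buffer="cnthcnalvfnicn" (len 14), cursors c1@3 c3@7 c2@14, authorship 11..33......22
After op 5 (move_left): buffer="cnthcnalvfnicn" (len 14), cursors c1@2 c3@6 c2@13, authorship 11..33......22
After op 6 (move_right): buffer="cnthcnalvfnicn" (len 14), cursors c1@3 c3@7 c2@14, authorship 11..33......22
Authorship (.=original, N=cursor N): 1 1 . . 3 3 . . . . . . 2 2
Index 6: author = original

Answer: original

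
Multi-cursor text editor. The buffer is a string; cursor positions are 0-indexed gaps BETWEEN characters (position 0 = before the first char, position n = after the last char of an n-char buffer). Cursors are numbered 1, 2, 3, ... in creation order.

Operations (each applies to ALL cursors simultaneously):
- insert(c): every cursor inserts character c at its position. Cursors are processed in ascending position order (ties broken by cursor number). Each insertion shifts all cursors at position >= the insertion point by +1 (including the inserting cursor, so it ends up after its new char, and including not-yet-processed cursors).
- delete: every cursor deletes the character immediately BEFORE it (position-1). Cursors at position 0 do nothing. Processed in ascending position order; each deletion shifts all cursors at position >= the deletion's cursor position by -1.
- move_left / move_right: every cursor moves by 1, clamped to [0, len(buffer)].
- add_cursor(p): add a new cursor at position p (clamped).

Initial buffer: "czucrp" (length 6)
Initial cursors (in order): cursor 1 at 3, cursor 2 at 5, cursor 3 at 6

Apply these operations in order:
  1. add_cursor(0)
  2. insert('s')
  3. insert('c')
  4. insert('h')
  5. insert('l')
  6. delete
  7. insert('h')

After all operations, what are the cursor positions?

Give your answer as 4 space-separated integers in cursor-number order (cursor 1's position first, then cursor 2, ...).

After op 1 (add_cursor(0)): buffer="czucrp" (len 6), cursors c4@0 c1@3 c2@5 c3@6, authorship ......
After op 2 (insert('s')): buffer="sczuscrsps" (len 10), cursors c4@1 c1@5 c2@8 c3@10, authorship 4...1..2.3
After op 3 (insert('c')): buffer="scczusccrscpsc" (len 14), cursors c4@2 c1@7 c2@11 c3@14, authorship 44...11..22.33
After op 4 (insert('h')): buffer="schczuschcrschpsch" (len 18), cursors c4@3 c1@9 c2@14 c3@18, authorship 444...111..222.333
After op 5 (insert('l')): buffer="schlczuschlcrschlpschl" (len 22), cursors c4@4 c1@11 c2@17 c3@22, authorship 4444...1111..2222.3333
After op 6 (delete): buffer="schczuschcrschpsch" (len 18), cursors c4@3 c1@9 c2@14 c3@18, authorship 444...111..222.333
After op 7 (insert('h')): buffer="schhczuschhcrschhpschh" (len 22), cursors c4@4 c1@11 c2@17 c3@22, authorship 4444...1111..2222.3333

Answer: 11 17 22 4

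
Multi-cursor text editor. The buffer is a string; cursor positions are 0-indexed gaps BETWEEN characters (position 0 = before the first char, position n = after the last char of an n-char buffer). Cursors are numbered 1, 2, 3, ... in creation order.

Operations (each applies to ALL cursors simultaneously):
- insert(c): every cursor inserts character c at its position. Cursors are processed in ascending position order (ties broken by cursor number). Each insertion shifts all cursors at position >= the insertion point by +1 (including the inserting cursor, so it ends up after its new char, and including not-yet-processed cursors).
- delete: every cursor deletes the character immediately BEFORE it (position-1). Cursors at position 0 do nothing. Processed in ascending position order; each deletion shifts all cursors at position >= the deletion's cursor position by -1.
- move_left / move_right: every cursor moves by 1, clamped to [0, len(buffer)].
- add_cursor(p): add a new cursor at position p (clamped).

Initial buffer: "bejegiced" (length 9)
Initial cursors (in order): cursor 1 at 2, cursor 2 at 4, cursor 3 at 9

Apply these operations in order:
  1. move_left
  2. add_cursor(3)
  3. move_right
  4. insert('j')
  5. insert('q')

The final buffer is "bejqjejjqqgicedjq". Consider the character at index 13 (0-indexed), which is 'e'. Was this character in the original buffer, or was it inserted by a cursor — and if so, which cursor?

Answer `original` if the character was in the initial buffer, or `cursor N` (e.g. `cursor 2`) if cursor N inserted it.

After op 1 (move_left): buffer="bejegiced" (len 9), cursors c1@1 c2@3 c3@8, authorship .........
After op 2 (add_cursor(3)): buffer="bejegiced" (len 9), cursors c1@1 c2@3 c4@3 c3@8, authorship .........
After op 3 (move_right): buffer="bejegiced" (len 9), cursors c1@2 c2@4 c4@4 c3@9, authorship .........
After op 4 (insert('j')): buffer="bejjejjgicedj" (len 13), cursors c1@3 c2@7 c4@7 c3@13, authorship ..1..24.....3
After op 5 (insert('q')): buffer="bejqjejjqqgicedjq" (len 17), cursors c1@4 c2@10 c4@10 c3@17, authorship ..11..2424.....33
Authorship (.=original, N=cursor N): . . 1 1 . . 2 4 2 4 . . . . . 3 3
Index 13: author = original

Answer: original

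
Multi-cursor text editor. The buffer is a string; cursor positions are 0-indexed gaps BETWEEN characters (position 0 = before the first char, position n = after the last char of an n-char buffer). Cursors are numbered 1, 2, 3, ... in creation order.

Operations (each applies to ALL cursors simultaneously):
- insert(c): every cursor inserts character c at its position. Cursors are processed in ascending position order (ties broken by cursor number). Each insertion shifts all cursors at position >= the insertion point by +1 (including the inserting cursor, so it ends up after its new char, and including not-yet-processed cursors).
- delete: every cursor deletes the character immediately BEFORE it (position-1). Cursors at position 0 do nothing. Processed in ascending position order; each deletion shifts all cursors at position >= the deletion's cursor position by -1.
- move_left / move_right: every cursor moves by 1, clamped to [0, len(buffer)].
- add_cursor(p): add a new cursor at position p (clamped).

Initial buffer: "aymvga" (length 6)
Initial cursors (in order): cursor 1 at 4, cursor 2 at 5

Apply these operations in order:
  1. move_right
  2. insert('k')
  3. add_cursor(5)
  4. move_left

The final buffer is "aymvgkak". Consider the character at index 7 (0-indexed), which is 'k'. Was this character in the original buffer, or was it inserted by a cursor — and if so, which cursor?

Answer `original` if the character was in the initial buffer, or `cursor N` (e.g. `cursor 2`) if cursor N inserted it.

After op 1 (move_right): buffer="aymvga" (len 6), cursors c1@5 c2@6, authorship ......
After op 2 (insert('k')): buffer="aymvgkak" (len 8), cursors c1@6 c2@8, authorship .....1.2
After op 3 (add_cursor(5)): buffer="aymvgkak" (len 8), cursors c3@5 c1@6 c2@8, authorship .....1.2
After op 4 (move_left): buffer="aymvgkak" (len 8), cursors c3@4 c1@5 c2@7, authorship .....1.2
Authorship (.=original, N=cursor N): . . . . . 1 . 2
Index 7: author = 2

Answer: cursor 2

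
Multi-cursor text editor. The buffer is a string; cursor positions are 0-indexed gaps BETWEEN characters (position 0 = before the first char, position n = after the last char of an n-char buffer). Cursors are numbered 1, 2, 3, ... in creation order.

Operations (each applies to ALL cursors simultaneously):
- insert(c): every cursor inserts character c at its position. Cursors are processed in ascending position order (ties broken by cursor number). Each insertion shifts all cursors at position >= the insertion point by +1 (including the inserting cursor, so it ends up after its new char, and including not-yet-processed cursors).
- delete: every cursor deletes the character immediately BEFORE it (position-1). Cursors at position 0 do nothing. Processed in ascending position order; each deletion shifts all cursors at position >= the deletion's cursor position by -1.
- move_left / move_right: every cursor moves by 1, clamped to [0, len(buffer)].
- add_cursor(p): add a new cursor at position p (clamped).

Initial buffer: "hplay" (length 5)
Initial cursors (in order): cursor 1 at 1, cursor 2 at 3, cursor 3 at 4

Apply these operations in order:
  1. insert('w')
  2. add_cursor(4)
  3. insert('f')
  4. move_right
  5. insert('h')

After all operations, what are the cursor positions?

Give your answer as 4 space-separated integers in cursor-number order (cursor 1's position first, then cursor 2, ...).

After op 1 (insert('w')): buffer="hwplwawy" (len 8), cursors c1@2 c2@5 c3@7, authorship .1..2.3.
After op 2 (add_cursor(4)): buffer="hwplwawy" (len 8), cursors c1@2 c4@4 c2@5 c3@7, authorship .1..2.3.
After op 3 (insert('f')): buffer="hwfplfwfawfy" (len 12), cursors c1@3 c4@6 c2@8 c3@11, authorship .11..422.33.
After op 4 (move_right): buffer="hwfplfwfawfy" (len 12), cursors c1@4 c4@7 c2@9 c3@12, authorship .11..422.33.
After op 5 (insert('h')): buffer="hwfphlfwhfahwfyh" (len 16), cursors c1@5 c4@9 c2@12 c3@16, authorship .11.1.4242.233.3

Answer: 5 12 16 9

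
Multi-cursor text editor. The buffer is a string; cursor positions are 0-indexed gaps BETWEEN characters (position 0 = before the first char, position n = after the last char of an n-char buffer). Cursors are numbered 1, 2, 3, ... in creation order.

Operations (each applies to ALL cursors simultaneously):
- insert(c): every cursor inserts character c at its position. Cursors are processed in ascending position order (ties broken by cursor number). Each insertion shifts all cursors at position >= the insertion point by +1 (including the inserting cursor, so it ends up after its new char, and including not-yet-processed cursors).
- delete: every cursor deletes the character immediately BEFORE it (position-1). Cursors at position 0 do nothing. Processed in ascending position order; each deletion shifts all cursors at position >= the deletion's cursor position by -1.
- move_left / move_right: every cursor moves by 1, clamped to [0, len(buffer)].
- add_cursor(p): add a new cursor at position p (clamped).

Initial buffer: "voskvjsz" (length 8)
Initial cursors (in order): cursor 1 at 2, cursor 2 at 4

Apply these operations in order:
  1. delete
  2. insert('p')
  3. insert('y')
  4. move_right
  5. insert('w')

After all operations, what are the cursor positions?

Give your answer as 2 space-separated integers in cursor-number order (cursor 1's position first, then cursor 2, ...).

After op 1 (delete): buffer="vsvjsz" (len 6), cursors c1@1 c2@2, authorship ......
After op 2 (insert('p')): buffer="vpspvjsz" (len 8), cursors c1@2 c2@4, authorship .1.2....
After op 3 (insert('y')): buffer="vpyspyvjsz" (len 10), cursors c1@3 c2@6, authorship .11.22....
After op 4 (move_right): buffer="vpyspyvjsz" (len 10), cursors c1@4 c2@7, authorship .11.22....
After op 5 (insert('w')): buffer="vpyswpyvwjsz" (len 12), cursors c1@5 c2@9, authorship .11.122.2...

Answer: 5 9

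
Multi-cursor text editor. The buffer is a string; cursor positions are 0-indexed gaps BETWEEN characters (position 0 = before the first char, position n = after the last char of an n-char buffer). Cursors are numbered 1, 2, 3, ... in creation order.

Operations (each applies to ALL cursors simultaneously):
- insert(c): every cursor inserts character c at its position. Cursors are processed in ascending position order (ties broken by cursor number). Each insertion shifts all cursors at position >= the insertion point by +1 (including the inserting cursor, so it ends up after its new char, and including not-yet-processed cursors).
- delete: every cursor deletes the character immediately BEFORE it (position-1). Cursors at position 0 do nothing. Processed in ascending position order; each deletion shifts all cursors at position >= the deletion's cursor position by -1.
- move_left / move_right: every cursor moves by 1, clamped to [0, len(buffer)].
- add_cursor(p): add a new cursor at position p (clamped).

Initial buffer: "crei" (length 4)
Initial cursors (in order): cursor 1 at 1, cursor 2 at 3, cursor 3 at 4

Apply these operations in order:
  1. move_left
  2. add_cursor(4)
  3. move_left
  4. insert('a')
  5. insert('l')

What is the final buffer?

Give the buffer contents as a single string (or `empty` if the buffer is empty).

Answer: alcalraleali

Derivation:
After op 1 (move_left): buffer="crei" (len 4), cursors c1@0 c2@2 c3@3, authorship ....
After op 2 (add_cursor(4)): buffer="crei" (len 4), cursors c1@0 c2@2 c3@3 c4@4, authorship ....
After op 3 (move_left): buffer="crei" (len 4), cursors c1@0 c2@1 c3@2 c4@3, authorship ....
After op 4 (insert('a')): buffer="acaraeai" (len 8), cursors c1@1 c2@3 c3@5 c4@7, authorship 1.2.3.4.
After op 5 (insert('l')): buffer="alcalraleali" (len 12), cursors c1@2 c2@5 c3@8 c4@11, authorship 11.22.33.44.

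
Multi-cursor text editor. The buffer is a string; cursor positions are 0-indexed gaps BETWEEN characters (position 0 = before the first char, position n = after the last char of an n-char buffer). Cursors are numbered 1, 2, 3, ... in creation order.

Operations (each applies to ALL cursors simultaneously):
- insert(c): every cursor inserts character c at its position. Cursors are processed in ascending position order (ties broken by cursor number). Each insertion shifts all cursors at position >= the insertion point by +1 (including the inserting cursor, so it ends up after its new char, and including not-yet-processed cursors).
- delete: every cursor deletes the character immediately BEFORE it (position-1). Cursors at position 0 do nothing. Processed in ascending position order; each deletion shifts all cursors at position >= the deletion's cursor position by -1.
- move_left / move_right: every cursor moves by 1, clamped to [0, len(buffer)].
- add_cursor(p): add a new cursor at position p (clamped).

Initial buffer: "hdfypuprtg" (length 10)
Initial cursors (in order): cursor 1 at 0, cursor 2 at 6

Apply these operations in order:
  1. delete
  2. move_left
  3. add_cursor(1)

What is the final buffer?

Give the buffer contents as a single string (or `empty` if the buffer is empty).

After op 1 (delete): buffer="hdfypprtg" (len 9), cursors c1@0 c2@5, authorship .........
After op 2 (move_left): buffer="hdfypprtg" (len 9), cursors c1@0 c2@4, authorship .........
After op 3 (add_cursor(1)): buffer="hdfypprtg" (len 9), cursors c1@0 c3@1 c2@4, authorship .........

Answer: hdfypprtg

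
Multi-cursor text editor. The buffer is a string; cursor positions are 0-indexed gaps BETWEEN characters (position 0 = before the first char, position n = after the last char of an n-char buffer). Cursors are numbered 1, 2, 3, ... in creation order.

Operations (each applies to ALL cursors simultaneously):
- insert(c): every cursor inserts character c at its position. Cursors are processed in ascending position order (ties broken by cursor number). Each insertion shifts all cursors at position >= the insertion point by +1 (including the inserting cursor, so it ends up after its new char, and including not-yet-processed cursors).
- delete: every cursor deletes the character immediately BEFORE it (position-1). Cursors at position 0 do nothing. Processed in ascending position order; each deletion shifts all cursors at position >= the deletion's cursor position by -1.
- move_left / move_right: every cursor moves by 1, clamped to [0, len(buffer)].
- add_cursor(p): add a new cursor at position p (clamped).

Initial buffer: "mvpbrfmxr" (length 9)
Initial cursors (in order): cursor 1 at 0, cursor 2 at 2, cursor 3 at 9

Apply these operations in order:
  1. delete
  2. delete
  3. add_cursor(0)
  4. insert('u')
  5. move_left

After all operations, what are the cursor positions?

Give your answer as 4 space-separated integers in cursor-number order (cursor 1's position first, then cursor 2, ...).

Answer: 2 2 8 2

Derivation:
After op 1 (delete): buffer="mpbrfmx" (len 7), cursors c1@0 c2@1 c3@7, authorship .......
After op 2 (delete): buffer="pbrfm" (len 5), cursors c1@0 c2@0 c3@5, authorship .....
After op 3 (add_cursor(0)): buffer="pbrfm" (len 5), cursors c1@0 c2@0 c4@0 c3@5, authorship .....
After op 4 (insert('u')): buffer="uuupbrfmu" (len 9), cursors c1@3 c2@3 c4@3 c3@9, authorship 124.....3
After op 5 (move_left): buffer="uuupbrfmu" (len 9), cursors c1@2 c2@2 c4@2 c3@8, authorship 124.....3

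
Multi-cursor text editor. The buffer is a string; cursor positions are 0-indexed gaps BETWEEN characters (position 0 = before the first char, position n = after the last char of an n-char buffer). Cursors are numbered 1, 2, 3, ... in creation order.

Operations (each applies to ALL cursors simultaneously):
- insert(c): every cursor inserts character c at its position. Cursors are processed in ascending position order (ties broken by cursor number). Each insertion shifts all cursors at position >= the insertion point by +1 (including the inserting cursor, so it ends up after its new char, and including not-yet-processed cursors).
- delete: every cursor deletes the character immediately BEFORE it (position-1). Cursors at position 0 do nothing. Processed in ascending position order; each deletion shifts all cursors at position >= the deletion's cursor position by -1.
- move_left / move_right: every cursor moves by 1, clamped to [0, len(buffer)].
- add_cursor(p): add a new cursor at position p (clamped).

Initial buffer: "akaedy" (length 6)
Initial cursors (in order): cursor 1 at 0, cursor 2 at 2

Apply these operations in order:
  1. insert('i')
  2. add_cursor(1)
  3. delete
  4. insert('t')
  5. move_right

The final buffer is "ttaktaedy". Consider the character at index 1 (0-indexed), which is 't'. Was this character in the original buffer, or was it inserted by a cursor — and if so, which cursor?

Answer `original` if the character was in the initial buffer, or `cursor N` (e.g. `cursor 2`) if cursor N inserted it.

Answer: cursor 3

Derivation:
After op 1 (insert('i')): buffer="iakiaedy" (len 8), cursors c1@1 c2@4, authorship 1..2....
After op 2 (add_cursor(1)): buffer="iakiaedy" (len 8), cursors c1@1 c3@1 c2@4, authorship 1..2....
After op 3 (delete): buffer="akaedy" (len 6), cursors c1@0 c3@0 c2@2, authorship ......
After op 4 (insert('t')): buffer="ttaktaedy" (len 9), cursors c1@2 c3@2 c2@5, authorship 13..2....
After op 5 (move_right): buffer="ttaktaedy" (len 9), cursors c1@3 c3@3 c2@6, authorship 13..2....
Authorship (.=original, N=cursor N): 1 3 . . 2 . . . .
Index 1: author = 3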